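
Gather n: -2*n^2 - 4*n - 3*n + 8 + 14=-2*n^2 - 7*n + 22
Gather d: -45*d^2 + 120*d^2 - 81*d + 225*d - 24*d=75*d^2 + 120*d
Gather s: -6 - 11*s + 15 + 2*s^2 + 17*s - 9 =2*s^2 + 6*s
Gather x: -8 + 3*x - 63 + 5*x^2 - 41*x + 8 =5*x^2 - 38*x - 63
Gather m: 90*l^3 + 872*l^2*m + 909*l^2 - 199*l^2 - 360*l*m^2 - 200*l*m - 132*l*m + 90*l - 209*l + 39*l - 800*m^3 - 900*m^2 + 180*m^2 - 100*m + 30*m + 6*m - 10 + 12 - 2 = 90*l^3 + 710*l^2 - 80*l - 800*m^3 + m^2*(-360*l - 720) + m*(872*l^2 - 332*l - 64)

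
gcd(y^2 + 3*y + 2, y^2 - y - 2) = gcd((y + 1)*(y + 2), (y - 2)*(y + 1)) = y + 1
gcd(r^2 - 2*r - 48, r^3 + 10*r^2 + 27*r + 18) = r + 6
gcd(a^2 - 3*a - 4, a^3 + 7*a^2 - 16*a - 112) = a - 4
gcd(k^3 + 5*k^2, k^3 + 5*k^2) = k^3 + 5*k^2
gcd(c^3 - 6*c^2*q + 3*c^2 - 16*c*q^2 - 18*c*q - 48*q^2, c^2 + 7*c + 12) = c + 3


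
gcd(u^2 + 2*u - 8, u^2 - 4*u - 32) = u + 4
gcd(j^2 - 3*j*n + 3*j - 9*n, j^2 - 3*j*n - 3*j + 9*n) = j - 3*n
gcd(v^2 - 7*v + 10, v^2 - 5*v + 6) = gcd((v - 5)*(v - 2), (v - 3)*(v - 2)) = v - 2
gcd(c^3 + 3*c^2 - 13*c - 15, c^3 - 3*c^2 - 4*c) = c + 1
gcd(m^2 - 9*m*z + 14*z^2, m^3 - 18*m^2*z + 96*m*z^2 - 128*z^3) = -m + 2*z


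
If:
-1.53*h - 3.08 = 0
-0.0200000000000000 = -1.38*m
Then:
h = -2.01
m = 0.01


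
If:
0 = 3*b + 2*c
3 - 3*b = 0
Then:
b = 1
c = -3/2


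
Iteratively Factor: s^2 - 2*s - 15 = (s + 3)*(s - 5)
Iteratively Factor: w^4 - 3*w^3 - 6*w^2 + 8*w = (w + 2)*(w^3 - 5*w^2 + 4*w) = (w - 1)*(w + 2)*(w^2 - 4*w) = (w - 4)*(w - 1)*(w + 2)*(w)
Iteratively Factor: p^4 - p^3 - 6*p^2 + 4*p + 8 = (p - 2)*(p^3 + p^2 - 4*p - 4) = (p - 2)^2*(p^2 + 3*p + 2) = (p - 2)^2*(p + 2)*(p + 1)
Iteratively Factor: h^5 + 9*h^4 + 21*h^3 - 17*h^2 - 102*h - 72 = (h + 1)*(h^4 + 8*h^3 + 13*h^2 - 30*h - 72) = (h + 1)*(h + 3)*(h^3 + 5*h^2 - 2*h - 24) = (h + 1)*(h + 3)^2*(h^2 + 2*h - 8) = (h + 1)*(h + 3)^2*(h + 4)*(h - 2)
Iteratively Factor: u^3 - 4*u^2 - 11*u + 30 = (u - 5)*(u^2 + u - 6) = (u - 5)*(u + 3)*(u - 2)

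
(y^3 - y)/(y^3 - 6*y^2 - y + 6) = y/(y - 6)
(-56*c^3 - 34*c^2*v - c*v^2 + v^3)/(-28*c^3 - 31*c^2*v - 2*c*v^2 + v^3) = (2*c + v)/(c + v)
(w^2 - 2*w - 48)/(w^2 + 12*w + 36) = (w - 8)/(w + 6)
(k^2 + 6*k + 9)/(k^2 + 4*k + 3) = (k + 3)/(k + 1)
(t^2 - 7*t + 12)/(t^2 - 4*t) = (t - 3)/t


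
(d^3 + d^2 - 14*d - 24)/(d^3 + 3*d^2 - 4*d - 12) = (d - 4)/(d - 2)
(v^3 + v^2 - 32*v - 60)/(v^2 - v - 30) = v + 2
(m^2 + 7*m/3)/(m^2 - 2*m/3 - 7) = m/(m - 3)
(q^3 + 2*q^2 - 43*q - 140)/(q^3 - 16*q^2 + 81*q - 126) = (q^2 + 9*q + 20)/(q^2 - 9*q + 18)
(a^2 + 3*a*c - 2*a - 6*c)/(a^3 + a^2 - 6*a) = (a + 3*c)/(a*(a + 3))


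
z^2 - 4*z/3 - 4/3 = (z - 2)*(z + 2/3)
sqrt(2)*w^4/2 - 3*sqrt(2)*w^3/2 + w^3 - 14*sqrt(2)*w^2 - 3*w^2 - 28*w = w*(w - 7)*(w + 4)*(sqrt(2)*w/2 + 1)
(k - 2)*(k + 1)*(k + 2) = k^3 + k^2 - 4*k - 4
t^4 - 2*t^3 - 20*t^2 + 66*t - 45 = (t - 3)^2*(t - 1)*(t + 5)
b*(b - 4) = b^2 - 4*b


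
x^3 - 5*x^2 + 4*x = x*(x - 4)*(x - 1)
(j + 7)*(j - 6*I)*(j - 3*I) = j^3 + 7*j^2 - 9*I*j^2 - 18*j - 63*I*j - 126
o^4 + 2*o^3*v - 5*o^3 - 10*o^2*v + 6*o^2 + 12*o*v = o*(o - 3)*(o - 2)*(o + 2*v)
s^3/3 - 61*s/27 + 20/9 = (s/3 + 1)*(s - 5/3)*(s - 4/3)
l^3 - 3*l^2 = l^2*(l - 3)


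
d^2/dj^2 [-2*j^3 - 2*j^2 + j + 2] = -12*j - 4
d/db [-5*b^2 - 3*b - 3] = -10*b - 3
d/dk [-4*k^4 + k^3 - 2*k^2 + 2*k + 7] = -16*k^3 + 3*k^2 - 4*k + 2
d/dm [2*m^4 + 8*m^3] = 8*m^2*(m + 3)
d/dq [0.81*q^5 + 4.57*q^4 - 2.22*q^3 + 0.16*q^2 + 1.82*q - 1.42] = 4.05*q^4 + 18.28*q^3 - 6.66*q^2 + 0.32*q + 1.82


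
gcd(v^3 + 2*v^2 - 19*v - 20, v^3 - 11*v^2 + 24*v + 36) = v + 1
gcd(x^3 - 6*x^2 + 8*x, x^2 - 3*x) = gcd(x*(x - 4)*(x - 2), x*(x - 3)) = x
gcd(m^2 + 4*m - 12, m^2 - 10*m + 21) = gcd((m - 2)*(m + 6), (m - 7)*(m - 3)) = 1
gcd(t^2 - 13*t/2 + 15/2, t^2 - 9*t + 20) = t - 5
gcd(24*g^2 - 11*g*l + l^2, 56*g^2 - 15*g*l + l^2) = 8*g - l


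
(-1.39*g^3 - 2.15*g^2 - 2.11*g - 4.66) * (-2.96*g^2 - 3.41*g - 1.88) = 4.1144*g^5 + 11.1039*g^4 + 16.1903*g^3 + 25.0307*g^2 + 19.8574*g + 8.7608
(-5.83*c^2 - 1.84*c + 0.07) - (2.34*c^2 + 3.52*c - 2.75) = -8.17*c^2 - 5.36*c + 2.82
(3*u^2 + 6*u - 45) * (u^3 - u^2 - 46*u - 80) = 3*u^5 + 3*u^4 - 189*u^3 - 471*u^2 + 1590*u + 3600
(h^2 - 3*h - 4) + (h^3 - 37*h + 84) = h^3 + h^2 - 40*h + 80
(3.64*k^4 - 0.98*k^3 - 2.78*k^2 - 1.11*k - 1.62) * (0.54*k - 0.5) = 1.9656*k^5 - 2.3492*k^4 - 1.0112*k^3 + 0.7906*k^2 - 0.3198*k + 0.81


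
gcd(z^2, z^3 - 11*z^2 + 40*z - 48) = 1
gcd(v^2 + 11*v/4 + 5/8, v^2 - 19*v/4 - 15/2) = 1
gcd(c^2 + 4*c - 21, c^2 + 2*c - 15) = c - 3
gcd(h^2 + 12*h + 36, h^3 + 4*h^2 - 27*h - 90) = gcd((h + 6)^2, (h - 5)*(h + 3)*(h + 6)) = h + 6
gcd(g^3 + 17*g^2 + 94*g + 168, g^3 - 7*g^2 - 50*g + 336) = g + 7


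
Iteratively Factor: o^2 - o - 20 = (o + 4)*(o - 5)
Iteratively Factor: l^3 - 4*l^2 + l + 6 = (l - 3)*(l^2 - l - 2) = (l - 3)*(l + 1)*(l - 2)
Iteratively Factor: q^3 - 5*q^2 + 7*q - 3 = (q - 1)*(q^2 - 4*q + 3) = (q - 1)^2*(q - 3)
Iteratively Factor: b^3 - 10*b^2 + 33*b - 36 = (b - 4)*(b^2 - 6*b + 9) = (b - 4)*(b - 3)*(b - 3)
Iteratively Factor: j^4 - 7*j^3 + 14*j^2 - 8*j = (j - 2)*(j^3 - 5*j^2 + 4*j) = (j - 4)*(j - 2)*(j^2 - j) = j*(j - 4)*(j - 2)*(j - 1)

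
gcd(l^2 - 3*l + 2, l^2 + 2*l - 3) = l - 1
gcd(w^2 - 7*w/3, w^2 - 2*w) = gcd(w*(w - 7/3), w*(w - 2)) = w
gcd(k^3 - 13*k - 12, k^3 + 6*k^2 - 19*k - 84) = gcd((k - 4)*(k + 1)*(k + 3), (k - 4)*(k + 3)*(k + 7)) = k^2 - k - 12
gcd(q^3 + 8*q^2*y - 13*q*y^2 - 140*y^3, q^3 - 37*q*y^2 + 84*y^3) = -q^2 - 3*q*y + 28*y^2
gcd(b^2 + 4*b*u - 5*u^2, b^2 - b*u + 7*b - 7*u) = -b + u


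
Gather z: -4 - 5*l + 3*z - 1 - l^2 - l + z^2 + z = -l^2 - 6*l + z^2 + 4*z - 5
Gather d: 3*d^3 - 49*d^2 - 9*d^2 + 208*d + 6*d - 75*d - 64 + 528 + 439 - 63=3*d^3 - 58*d^2 + 139*d + 840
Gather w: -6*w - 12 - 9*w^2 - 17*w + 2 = -9*w^2 - 23*w - 10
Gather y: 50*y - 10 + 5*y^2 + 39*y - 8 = 5*y^2 + 89*y - 18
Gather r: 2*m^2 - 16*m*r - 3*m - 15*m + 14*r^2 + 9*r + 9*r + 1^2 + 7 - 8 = 2*m^2 - 18*m + 14*r^2 + r*(18 - 16*m)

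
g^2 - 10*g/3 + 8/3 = (g - 2)*(g - 4/3)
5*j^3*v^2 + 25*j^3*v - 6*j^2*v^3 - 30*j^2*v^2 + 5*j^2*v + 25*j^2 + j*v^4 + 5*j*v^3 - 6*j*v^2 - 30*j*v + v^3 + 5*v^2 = (-5*j + v)*(-j + v)*(v + 5)*(j*v + 1)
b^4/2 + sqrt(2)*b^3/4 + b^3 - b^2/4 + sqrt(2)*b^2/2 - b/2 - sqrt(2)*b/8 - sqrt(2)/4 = (b/2 + 1)*(b - sqrt(2)/2)*(b + sqrt(2)/2)^2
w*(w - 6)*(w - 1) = w^3 - 7*w^2 + 6*w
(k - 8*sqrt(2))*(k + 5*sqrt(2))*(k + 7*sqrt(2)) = k^3 + 4*sqrt(2)*k^2 - 122*k - 560*sqrt(2)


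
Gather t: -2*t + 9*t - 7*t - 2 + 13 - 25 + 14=0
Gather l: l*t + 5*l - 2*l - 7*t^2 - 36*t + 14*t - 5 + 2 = l*(t + 3) - 7*t^2 - 22*t - 3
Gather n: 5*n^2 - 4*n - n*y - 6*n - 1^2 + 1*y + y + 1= 5*n^2 + n*(-y - 10) + 2*y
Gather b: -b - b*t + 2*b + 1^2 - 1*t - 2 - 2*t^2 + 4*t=b*(1 - t) - 2*t^2 + 3*t - 1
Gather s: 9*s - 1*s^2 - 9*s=-s^2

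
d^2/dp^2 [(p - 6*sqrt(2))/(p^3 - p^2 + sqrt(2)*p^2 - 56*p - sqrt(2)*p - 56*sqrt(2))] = 2*(-(p - 6*sqrt(2))*(-3*p^2 - 2*sqrt(2)*p + 2*p + sqrt(2) + 56)^2 + (-3*p^2 - 2*sqrt(2)*p + 2*p - (p - 6*sqrt(2))*(3*p - 1 + sqrt(2)) + sqrt(2) + 56)*(-p^3 - sqrt(2)*p^2 + p^2 + sqrt(2)*p + 56*p + 56*sqrt(2)))/(-p^3 - sqrt(2)*p^2 + p^2 + sqrt(2)*p + 56*p + 56*sqrt(2))^3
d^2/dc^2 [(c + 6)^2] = 2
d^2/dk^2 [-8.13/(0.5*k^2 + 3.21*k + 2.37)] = 8.13*(0.5*k^2 + 3.21*k - (1.0*k + 3.21)*(2.0*k + 6.42) + 2.37)/(0.5*k^2 + 3.21*k + 2.37)^3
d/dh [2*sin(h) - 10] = 2*cos(h)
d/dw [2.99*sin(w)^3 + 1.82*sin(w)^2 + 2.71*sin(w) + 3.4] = (8.97*sin(w)^2 + 3.64*sin(w) + 2.71)*cos(w)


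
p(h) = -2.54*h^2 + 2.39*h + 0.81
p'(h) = 2.39 - 5.08*h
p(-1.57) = -9.20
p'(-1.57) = 10.37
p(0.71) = 1.23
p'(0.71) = -1.22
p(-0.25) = 0.05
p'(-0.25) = 3.66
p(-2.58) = -22.26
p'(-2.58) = 15.50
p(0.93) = 0.84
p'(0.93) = -2.33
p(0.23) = 1.23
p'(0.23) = 1.22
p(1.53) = -1.48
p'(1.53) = -5.38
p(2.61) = -10.25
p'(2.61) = -10.87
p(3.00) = -14.88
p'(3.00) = -12.85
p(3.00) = -14.88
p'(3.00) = -12.85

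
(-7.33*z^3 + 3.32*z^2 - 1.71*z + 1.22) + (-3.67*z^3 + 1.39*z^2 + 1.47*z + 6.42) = -11.0*z^3 + 4.71*z^2 - 0.24*z + 7.64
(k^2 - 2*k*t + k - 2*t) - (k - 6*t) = k^2 - 2*k*t + 4*t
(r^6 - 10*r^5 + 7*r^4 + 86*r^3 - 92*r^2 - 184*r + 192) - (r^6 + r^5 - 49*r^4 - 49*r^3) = -11*r^5 + 56*r^4 + 135*r^3 - 92*r^2 - 184*r + 192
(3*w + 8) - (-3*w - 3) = 6*w + 11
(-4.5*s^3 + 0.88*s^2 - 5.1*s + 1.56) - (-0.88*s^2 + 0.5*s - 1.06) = -4.5*s^3 + 1.76*s^2 - 5.6*s + 2.62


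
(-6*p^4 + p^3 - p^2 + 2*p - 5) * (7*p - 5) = -42*p^5 + 37*p^4 - 12*p^3 + 19*p^2 - 45*p + 25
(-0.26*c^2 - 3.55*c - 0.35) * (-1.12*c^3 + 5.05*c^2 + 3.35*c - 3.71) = 0.2912*c^5 + 2.663*c^4 - 18.4065*c^3 - 12.6954*c^2 + 11.998*c + 1.2985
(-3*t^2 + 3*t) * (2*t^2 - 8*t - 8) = -6*t^4 + 30*t^3 - 24*t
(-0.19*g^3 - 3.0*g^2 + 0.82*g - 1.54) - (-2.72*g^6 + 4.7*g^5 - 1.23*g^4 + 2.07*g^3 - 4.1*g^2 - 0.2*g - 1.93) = 2.72*g^6 - 4.7*g^5 + 1.23*g^4 - 2.26*g^3 + 1.1*g^2 + 1.02*g + 0.39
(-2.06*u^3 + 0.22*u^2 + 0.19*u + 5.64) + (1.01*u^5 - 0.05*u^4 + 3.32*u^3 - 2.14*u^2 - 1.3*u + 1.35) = 1.01*u^5 - 0.05*u^4 + 1.26*u^3 - 1.92*u^2 - 1.11*u + 6.99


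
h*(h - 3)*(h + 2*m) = h^3 + 2*h^2*m - 3*h^2 - 6*h*m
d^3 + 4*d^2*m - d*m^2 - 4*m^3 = (d - m)*(d + m)*(d + 4*m)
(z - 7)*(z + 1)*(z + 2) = z^3 - 4*z^2 - 19*z - 14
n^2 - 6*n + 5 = (n - 5)*(n - 1)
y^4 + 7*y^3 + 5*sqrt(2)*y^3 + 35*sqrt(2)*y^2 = y^2*(y + 7)*(y + 5*sqrt(2))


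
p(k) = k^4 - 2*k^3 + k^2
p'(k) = 4*k^3 - 6*k^2 + 2*k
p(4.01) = 145.69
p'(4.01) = 169.46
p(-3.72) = 308.30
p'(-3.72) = -296.39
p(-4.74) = 740.25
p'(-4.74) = -570.27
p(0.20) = 0.03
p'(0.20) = 0.19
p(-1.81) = 25.87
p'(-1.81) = -47.00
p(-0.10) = 0.01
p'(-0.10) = -0.26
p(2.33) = 9.60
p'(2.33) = 22.68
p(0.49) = 0.06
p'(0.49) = 0.01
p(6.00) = 900.00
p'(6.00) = 660.00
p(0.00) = 0.00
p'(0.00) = 0.00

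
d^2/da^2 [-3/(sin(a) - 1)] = 3*(sin(a) + 2)/(sin(a) - 1)^2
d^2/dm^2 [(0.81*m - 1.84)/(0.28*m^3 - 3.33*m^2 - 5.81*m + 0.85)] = (0.381024*m^5 - 6.262536*m^4 + 48.04929*m^3 - 106.774944*m^2 - 197.210442*m - 126.638318)/(0.021952*m^9 - 0.783216*m^8 + 7.948164*m^7 - 4.222653*m^6 - 169.679643*m^5 - 317.243424*m^4 - 96.844811*m^3 + 78.86028*m^2 - 12.593175*m + 0.614125)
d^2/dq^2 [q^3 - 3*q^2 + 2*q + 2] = 6*q - 6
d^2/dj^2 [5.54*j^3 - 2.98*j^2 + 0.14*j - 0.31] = 33.24*j - 5.96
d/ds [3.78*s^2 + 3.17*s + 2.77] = 7.56*s + 3.17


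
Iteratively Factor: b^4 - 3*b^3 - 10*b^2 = (b)*(b^3 - 3*b^2 - 10*b) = b*(b + 2)*(b^2 - 5*b) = b^2*(b + 2)*(b - 5)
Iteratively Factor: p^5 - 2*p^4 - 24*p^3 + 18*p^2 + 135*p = (p - 3)*(p^4 + p^3 - 21*p^2 - 45*p) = p*(p - 3)*(p^3 + p^2 - 21*p - 45) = p*(p - 3)*(p + 3)*(p^2 - 2*p - 15) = p*(p - 3)*(p + 3)^2*(p - 5)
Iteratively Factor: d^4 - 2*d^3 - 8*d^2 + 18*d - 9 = (d - 1)*(d^3 - d^2 - 9*d + 9) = (d - 3)*(d - 1)*(d^2 + 2*d - 3) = (d - 3)*(d - 1)^2*(d + 3)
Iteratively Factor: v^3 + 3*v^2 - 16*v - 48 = (v + 4)*(v^2 - v - 12) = (v + 3)*(v + 4)*(v - 4)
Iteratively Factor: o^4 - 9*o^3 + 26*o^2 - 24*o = (o - 2)*(o^3 - 7*o^2 + 12*o) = (o - 3)*(o - 2)*(o^2 - 4*o) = (o - 4)*(o - 3)*(o - 2)*(o)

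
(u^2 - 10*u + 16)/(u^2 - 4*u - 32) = (u - 2)/(u + 4)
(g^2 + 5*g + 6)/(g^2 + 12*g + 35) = (g^2 + 5*g + 6)/(g^2 + 12*g + 35)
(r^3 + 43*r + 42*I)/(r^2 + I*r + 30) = (r^2 - 6*I*r + 7)/(r - 5*I)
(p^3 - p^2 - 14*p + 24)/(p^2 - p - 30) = (-p^3 + p^2 + 14*p - 24)/(-p^2 + p + 30)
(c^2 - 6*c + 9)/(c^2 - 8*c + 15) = (c - 3)/(c - 5)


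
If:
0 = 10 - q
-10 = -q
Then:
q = 10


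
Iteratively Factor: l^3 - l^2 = (l)*(l^2 - l) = l^2*(l - 1)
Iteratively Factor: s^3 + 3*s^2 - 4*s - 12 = (s + 2)*(s^2 + s - 6) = (s + 2)*(s + 3)*(s - 2)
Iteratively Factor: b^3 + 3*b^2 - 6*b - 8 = (b + 4)*(b^2 - b - 2) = (b + 1)*(b + 4)*(b - 2)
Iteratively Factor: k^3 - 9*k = (k)*(k^2 - 9) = k*(k + 3)*(k - 3)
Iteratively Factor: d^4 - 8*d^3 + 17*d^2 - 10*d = (d - 2)*(d^3 - 6*d^2 + 5*d) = (d - 5)*(d - 2)*(d^2 - d) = (d - 5)*(d - 2)*(d - 1)*(d)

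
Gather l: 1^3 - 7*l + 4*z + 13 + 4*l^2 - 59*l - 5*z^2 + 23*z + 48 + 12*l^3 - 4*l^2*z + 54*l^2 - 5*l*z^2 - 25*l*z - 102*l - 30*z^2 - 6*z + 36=12*l^3 + l^2*(58 - 4*z) + l*(-5*z^2 - 25*z - 168) - 35*z^2 + 21*z + 98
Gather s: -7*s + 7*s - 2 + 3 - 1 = 0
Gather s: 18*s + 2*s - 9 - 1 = 20*s - 10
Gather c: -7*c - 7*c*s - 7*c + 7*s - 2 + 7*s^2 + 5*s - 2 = c*(-7*s - 14) + 7*s^2 + 12*s - 4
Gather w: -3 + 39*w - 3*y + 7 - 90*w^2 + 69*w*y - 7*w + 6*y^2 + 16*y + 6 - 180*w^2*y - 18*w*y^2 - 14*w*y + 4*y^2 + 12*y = w^2*(-180*y - 90) + w*(-18*y^2 + 55*y + 32) + 10*y^2 + 25*y + 10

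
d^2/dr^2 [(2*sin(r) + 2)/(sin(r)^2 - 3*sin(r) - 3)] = 2*(-sin(r)^5 - 7*sin(r)^4 - 7*sin(r)^3 - 6*sin(r)^2 + 6)/(sin(r)^2 - 3*sin(r) - 3)^3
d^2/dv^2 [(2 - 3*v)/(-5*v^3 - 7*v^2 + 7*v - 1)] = 2*(225*v^5 + 15*v^4 - 308*v^3 - 174*v^2 + 261*v - 63)/(125*v^9 + 525*v^8 + 210*v^7 - 1052*v^6 - 84*v^5 + 966*v^4 - 622*v^3 + 168*v^2 - 21*v + 1)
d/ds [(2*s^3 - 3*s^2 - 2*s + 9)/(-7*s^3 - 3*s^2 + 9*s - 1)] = (-27*s^4 + 8*s^3 + 150*s^2 + 60*s - 79)/(49*s^6 + 42*s^5 - 117*s^4 - 40*s^3 + 87*s^2 - 18*s + 1)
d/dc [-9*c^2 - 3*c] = -18*c - 3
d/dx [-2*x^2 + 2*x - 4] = 2 - 4*x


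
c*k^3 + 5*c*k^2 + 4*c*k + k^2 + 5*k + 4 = (k + 1)*(k + 4)*(c*k + 1)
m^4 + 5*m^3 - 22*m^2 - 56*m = m*(m - 4)*(m + 2)*(m + 7)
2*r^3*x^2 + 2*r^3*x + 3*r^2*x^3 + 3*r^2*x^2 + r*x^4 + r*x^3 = x*(r + x)*(2*r + x)*(r*x + r)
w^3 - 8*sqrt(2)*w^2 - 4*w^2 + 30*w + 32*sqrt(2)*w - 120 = (w - 4)*(w - 5*sqrt(2))*(w - 3*sqrt(2))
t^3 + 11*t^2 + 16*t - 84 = (t - 2)*(t + 6)*(t + 7)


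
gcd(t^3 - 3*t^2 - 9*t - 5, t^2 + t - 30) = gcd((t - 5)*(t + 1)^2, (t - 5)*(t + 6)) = t - 5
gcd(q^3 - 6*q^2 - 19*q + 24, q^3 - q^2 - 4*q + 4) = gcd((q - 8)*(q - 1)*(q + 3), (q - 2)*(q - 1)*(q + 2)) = q - 1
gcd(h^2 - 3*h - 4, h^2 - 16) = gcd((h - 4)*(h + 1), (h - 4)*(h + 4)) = h - 4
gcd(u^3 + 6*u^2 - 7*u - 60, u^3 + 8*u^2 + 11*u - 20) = u^2 + 9*u + 20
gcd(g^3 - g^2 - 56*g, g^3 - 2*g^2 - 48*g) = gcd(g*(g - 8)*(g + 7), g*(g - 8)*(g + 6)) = g^2 - 8*g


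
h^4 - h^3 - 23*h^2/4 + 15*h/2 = h*(h - 2)*(h - 3/2)*(h + 5/2)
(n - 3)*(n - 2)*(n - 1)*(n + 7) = n^4 + n^3 - 31*n^2 + 71*n - 42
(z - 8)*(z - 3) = z^2 - 11*z + 24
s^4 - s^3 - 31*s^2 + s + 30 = (s - 6)*(s - 1)*(s + 1)*(s + 5)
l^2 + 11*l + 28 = (l + 4)*(l + 7)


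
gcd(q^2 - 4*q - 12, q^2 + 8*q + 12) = q + 2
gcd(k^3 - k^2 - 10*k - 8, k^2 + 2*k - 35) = 1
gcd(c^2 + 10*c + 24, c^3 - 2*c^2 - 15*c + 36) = c + 4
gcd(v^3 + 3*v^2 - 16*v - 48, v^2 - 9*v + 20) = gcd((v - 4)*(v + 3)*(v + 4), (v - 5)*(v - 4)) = v - 4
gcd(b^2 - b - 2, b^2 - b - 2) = b^2 - b - 2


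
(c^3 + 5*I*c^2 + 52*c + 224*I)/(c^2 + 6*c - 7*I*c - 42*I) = (c^2 + 12*I*c - 32)/(c + 6)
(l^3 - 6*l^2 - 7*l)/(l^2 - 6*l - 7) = l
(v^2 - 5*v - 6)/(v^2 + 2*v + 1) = (v - 6)/(v + 1)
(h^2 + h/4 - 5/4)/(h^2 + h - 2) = (h + 5/4)/(h + 2)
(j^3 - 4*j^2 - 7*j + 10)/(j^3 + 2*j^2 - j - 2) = (j - 5)/(j + 1)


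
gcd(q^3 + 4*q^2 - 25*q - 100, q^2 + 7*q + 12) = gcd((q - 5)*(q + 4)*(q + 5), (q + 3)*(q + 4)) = q + 4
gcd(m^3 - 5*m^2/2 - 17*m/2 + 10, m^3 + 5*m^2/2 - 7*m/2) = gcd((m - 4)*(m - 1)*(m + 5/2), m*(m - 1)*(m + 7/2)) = m - 1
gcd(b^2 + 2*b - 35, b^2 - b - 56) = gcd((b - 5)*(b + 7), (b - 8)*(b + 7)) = b + 7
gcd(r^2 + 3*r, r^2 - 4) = 1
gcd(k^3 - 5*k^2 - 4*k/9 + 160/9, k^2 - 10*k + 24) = k - 4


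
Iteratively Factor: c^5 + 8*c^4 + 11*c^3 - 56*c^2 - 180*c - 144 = (c - 3)*(c^4 + 11*c^3 + 44*c^2 + 76*c + 48) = (c - 3)*(c + 4)*(c^3 + 7*c^2 + 16*c + 12) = (c - 3)*(c + 2)*(c + 4)*(c^2 + 5*c + 6) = (c - 3)*(c + 2)*(c + 3)*(c + 4)*(c + 2)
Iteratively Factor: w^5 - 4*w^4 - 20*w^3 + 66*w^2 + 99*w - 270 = (w - 5)*(w^4 + w^3 - 15*w^2 - 9*w + 54) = (w - 5)*(w + 3)*(w^3 - 2*w^2 - 9*w + 18) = (w - 5)*(w - 3)*(w + 3)*(w^2 + w - 6) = (w - 5)*(w - 3)*(w + 3)^2*(w - 2)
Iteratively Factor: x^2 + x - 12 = (x - 3)*(x + 4)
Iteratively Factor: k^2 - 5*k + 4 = (k - 4)*(k - 1)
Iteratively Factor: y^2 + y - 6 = (y - 2)*(y + 3)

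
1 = 1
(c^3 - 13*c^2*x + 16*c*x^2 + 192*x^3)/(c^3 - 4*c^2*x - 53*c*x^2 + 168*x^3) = (-c^2 + 5*c*x + 24*x^2)/(-c^2 - 4*c*x + 21*x^2)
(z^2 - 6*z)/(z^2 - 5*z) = (z - 6)/(z - 5)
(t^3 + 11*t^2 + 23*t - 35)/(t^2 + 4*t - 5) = t + 7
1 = 1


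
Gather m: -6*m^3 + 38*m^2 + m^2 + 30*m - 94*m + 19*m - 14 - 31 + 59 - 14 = -6*m^3 + 39*m^2 - 45*m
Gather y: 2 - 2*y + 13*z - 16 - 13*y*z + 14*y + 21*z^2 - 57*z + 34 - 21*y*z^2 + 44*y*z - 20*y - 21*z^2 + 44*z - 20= y*(-21*z^2 + 31*z - 8)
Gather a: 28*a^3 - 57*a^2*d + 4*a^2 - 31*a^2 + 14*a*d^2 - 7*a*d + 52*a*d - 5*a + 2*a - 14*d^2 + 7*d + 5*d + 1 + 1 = 28*a^3 + a^2*(-57*d - 27) + a*(14*d^2 + 45*d - 3) - 14*d^2 + 12*d + 2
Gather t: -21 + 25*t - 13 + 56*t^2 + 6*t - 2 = 56*t^2 + 31*t - 36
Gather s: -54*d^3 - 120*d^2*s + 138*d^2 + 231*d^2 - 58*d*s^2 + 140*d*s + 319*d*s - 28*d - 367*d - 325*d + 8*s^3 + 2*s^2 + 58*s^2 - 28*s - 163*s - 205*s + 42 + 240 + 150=-54*d^3 + 369*d^2 - 720*d + 8*s^3 + s^2*(60 - 58*d) + s*(-120*d^2 + 459*d - 396) + 432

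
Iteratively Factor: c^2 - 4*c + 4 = (c - 2)*(c - 2)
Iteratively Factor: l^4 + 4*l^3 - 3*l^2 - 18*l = (l)*(l^3 + 4*l^2 - 3*l - 18) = l*(l - 2)*(l^2 + 6*l + 9) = l*(l - 2)*(l + 3)*(l + 3)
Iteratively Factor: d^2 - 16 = (d + 4)*(d - 4)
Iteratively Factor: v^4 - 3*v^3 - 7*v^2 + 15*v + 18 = (v - 3)*(v^3 - 7*v - 6) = (v - 3)*(v + 1)*(v^2 - v - 6) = (v - 3)*(v + 1)*(v + 2)*(v - 3)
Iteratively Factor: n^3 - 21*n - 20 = (n - 5)*(n^2 + 5*n + 4) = (n - 5)*(n + 1)*(n + 4)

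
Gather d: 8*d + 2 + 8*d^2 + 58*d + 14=8*d^2 + 66*d + 16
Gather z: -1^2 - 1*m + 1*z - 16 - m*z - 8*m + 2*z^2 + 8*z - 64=-9*m + 2*z^2 + z*(9 - m) - 81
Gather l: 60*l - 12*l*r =l*(60 - 12*r)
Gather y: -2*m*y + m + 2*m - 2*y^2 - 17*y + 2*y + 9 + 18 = 3*m - 2*y^2 + y*(-2*m - 15) + 27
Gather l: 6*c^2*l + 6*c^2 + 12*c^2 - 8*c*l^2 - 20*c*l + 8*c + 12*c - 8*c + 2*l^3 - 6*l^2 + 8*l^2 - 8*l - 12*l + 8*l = 18*c^2 + 12*c + 2*l^3 + l^2*(2 - 8*c) + l*(6*c^2 - 20*c - 12)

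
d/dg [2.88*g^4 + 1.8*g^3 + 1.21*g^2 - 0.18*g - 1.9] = 11.52*g^3 + 5.4*g^2 + 2.42*g - 0.18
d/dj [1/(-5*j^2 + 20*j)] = 2*(j - 2)/(5*j^2*(j - 4)^2)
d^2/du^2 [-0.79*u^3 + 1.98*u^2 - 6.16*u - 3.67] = 3.96 - 4.74*u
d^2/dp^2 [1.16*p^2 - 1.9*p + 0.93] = 2.32000000000000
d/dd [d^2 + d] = 2*d + 1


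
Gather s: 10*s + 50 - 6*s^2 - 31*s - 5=-6*s^2 - 21*s + 45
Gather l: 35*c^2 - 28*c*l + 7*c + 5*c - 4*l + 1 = 35*c^2 + 12*c + l*(-28*c - 4) + 1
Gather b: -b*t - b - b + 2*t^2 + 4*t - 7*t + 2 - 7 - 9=b*(-t - 2) + 2*t^2 - 3*t - 14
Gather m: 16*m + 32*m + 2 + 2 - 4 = 48*m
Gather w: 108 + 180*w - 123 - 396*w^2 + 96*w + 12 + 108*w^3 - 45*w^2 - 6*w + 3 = 108*w^3 - 441*w^2 + 270*w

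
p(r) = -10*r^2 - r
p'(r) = -20*r - 1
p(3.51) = -126.71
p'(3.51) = -71.20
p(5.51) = -309.11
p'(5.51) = -111.20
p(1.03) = -11.64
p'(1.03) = -21.60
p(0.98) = -10.58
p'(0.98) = -20.60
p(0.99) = -10.79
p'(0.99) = -20.80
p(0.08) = -0.14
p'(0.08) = -2.60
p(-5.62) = -310.22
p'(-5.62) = 111.40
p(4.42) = -199.78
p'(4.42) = -89.40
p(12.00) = -1452.00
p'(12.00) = -241.00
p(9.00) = -819.00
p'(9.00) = -181.00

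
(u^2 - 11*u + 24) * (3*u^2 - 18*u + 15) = 3*u^4 - 51*u^3 + 285*u^2 - 597*u + 360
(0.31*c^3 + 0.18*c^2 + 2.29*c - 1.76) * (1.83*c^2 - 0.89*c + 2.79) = 0.5673*c^5 + 0.0535*c^4 + 4.8954*c^3 - 4.7567*c^2 + 7.9555*c - 4.9104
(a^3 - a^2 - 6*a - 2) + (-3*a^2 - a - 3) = a^3 - 4*a^2 - 7*a - 5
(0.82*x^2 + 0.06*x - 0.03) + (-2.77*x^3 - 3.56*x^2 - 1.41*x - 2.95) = -2.77*x^3 - 2.74*x^2 - 1.35*x - 2.98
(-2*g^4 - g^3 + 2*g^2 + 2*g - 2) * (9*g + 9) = -18*g^5 - 27*g^4 + 9*g^3 + 36*g^2 - 18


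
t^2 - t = t*(t - 1)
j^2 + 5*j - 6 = (j - 1)*(j + 6)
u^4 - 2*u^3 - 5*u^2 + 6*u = u*(u - 3)*(u - 1)*(u + 2)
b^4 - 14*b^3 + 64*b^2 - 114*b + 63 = (b - 7)*(b - 3)^2*(b - 1)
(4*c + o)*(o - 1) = 4*c*o - 4*c + o^2 - o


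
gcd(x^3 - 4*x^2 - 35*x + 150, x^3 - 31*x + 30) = x^2 + x - 30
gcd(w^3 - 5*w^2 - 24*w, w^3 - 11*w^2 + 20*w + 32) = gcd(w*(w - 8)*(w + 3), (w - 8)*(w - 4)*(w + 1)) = w - 8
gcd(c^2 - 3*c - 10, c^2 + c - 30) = c - 5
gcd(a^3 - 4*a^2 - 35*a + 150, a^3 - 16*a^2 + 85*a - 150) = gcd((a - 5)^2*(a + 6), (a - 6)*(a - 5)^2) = a^2 - 10*a + 25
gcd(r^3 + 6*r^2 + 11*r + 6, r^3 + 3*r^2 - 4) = r + 2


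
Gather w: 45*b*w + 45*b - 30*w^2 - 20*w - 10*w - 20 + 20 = 45*b - 30*w^2 + w*(45*b - 30)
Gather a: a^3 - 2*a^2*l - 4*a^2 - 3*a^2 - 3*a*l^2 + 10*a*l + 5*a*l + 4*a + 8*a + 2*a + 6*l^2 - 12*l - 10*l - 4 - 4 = a^3 + a^2*(-2*l - 7) + a*(-3*l^2 + 15*l + 14) + 6*l^2 - 22*l - 8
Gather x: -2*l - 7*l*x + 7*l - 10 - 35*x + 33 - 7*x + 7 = 5*l + x*(-7*l - 42) + 30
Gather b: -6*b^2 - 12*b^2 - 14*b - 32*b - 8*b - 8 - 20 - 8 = -18*b^2 - 54*b - 36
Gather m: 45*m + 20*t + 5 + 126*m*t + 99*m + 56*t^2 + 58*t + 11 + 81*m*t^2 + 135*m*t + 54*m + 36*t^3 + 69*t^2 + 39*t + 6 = m*(81*t^2 + 261*t + 198) + 36*t^3 + 125*t^2 + 117*t + 22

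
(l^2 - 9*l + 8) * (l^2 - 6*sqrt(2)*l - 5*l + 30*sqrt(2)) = l^4 - 14*l^3 - 6*sqrt(2)*l^3 + 53*l^2 + 84*sqrt(2)*l^2 - 318*sqrt(2)*l - 40*l + 240*sqrt(2)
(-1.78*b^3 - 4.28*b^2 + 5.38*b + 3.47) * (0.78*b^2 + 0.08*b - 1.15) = -1.3884*b^5 - 3.4808*b^4 + 5.901*b^3 + 8.059*b^2 - 5.9094*b - 3.9905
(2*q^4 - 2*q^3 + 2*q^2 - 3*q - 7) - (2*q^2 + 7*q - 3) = 2*q^4 - 2*q^3 - 10*q - 4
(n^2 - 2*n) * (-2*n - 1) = -2*n^3 + 3*n^2 + 2*n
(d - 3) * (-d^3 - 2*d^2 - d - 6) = -d^4 + d^3 + 5*d^2 - 3*d + 18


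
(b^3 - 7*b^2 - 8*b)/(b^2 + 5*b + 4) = b*(b - 8)/(b + 4)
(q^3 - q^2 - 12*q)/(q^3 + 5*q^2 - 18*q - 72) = q/(q + 6)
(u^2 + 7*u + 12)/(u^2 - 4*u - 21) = (u + 4)/(u - 7)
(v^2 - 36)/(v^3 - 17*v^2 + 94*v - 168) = (v + 6)/(v^2 - 11*v + 28)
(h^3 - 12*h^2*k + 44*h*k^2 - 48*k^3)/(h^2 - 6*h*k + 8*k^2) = h - 6*k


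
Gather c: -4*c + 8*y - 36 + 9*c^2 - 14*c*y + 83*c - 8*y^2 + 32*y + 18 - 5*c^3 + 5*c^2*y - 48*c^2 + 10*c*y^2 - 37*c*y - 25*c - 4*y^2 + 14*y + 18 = -5*c^3 + c^2*(5*y - 39) + c*(10*y^2 - 51*y + 54) - 12*y^2 + 54*y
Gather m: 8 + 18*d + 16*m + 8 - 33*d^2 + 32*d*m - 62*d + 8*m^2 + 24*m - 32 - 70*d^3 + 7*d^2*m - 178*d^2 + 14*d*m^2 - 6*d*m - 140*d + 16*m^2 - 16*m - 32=-70*d^3 - 211*d^2 - 184*d + m^2*(14*d + 24) + m*(7*d^2 + 26*d + 24) - 48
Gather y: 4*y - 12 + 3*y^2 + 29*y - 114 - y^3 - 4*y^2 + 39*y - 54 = -y^3 - y^2 + 72*y - 180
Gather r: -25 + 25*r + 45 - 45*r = 20 - 20*r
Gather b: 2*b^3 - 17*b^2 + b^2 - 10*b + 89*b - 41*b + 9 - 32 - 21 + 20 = 2*b^3 - 16*b^2 + 38*b - 24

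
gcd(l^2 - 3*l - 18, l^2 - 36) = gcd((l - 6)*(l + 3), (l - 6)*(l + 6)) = l - 6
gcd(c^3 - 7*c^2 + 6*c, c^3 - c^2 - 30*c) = c^2 - 6*c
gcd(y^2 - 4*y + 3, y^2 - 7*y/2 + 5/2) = y - 1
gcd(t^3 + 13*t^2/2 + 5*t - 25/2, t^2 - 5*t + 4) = t - 1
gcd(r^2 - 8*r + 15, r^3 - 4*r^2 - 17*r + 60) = r^2 - 8*r + 15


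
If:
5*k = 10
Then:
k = 2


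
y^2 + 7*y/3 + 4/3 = (y + 1)*(y + 4/3)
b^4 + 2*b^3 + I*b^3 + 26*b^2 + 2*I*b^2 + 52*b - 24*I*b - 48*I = (b + 2)*(b - 4*I)*(b - I)*(b + 6*I)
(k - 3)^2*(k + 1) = k^3 - 5*k^2 + 3*k + 9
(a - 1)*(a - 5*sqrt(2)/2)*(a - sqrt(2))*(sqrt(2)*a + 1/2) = sqrt(2)*a^4 - 13*a^3/2 - sqrt(2)*a^3 + 13*sqrt(2)*a^2/4 + 13*a^2/2 - 13*sqrt(2)*a/4 + 5*a/2 - 5/2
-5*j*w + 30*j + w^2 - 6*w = (-5*j + w)*(w - 6)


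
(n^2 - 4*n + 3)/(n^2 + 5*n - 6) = (n - 3)/(n + 6)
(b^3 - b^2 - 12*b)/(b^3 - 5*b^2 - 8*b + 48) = b/(b - 4)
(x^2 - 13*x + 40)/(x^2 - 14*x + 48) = (x - 5)/(x - 6)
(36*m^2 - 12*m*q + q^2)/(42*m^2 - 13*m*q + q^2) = (-6*m + q)/(-7*m + q)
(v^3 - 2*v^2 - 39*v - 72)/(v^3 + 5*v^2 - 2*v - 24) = (v^2 - 5*v - 24)/(v^2 + 2*v - 8)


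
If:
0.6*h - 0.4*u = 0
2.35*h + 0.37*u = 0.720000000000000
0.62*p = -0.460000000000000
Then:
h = 0.25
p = -0.74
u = 0.37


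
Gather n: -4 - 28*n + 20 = 16 - 28*n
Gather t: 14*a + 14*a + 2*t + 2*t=28*a + 4*t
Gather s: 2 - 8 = -6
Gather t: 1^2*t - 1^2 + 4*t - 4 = 5*t - 5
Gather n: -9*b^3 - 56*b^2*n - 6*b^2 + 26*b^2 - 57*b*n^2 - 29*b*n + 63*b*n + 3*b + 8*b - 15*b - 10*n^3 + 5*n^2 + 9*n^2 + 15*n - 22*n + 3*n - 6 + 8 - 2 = -9*b^3 + 20*b^2 - 4*b - 10*n^3 + n^2*(14 - 57*b) + n*(-56*b^2 + 34*b - 4)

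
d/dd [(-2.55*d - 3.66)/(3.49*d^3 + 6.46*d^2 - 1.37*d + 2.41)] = (17.799*d^3 + 54.7932*d^2 + 47.2872*d - 11.1597)/(12.1801*d^6 + 45.0908*d^5 + 32.169*d^4 - 0.878599999999999*d^3 + 33.0141*d^2 - 6.6034*d + 5.8081)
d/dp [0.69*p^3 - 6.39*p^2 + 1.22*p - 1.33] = 2.07*p^2 - 12.78*p + 1.22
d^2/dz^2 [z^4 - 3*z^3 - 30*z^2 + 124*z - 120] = 12*z^2 - 18*z - 60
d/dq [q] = 1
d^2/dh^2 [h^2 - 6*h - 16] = 2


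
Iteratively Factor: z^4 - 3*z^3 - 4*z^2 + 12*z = (z)*(z^3 - 3*z^2 - 4*z + 12) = z*(z + 2)*(z^2 - 5*z + 6) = z*(z - 3)*(z + 2)*(z - 2)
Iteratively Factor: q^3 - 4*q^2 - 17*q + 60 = (q - 3)*(q^2 - q - 20) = (q - 3)*(q + 4)*(q - 5)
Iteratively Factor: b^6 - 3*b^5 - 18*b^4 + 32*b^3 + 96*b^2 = (b - 4)*(b^5 + b^4 - 14*b^3 - 24*b^2) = (b - 4)^2*(b^4 + 5*b^3 + 6*b^2) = (b - 4)^2*(b + 3)*(b^3 + 2*b^2) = b*(b - 4)^2*(b + 3)*(b^2 + 2*b) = b*(b - 4)^2*(b + 2)*(b + 3)*(b)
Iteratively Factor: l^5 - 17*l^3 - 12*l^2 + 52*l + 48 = (l + 3)*(l^4 - 3*l^3 - 8*l^2 + 12*l + 16) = (l + 2)*(l + 3)*(l^3 - 5*l^2 + 2*l + 8) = (l + 1)*(l + 2)*(l + 3)*(l^2 - 6*l + 8) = (l - 2)*(l + 1)*(l + 2)*(l + 3)*(l - 4)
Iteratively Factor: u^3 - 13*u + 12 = (u + 4)*(u^2 - 4*u + 3) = (u - 1)*(u + 4)*(u - 3)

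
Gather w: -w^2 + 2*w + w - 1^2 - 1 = -w^2 + 3*w - 2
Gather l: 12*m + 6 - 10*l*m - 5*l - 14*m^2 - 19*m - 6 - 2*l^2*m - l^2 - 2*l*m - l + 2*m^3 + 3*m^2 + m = l^2*(-2*m - 1) + l*(-12*m - 6) + 2*m^3 - 11*m^2 - 6*m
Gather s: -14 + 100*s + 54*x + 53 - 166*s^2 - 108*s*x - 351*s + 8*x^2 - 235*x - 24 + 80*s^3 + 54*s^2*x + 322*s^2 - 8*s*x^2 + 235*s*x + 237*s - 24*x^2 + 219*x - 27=80*s^3 + s^2*(54*x + 156) + s*(-8*x^2 + 127*x - 14) - 16*x^2 + 38*x - 12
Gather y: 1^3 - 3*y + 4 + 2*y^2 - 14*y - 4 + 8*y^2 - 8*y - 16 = 10*y^2 - 25*y - 15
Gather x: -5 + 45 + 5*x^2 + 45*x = 5*x^2 + 45*x + 40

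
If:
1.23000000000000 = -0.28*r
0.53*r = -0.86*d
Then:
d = 2.71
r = -4.39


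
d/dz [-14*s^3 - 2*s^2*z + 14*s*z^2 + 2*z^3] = -2*s^2 + 28*s*z + 6*z^2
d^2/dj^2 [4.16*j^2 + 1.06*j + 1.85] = 8.32000000000000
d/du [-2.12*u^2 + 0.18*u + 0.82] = 0.18 - 4.24*u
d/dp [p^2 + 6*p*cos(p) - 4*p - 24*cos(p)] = -6*p*sin(p) + 2*p + 24*sin(p) + 6*cos(p) - 4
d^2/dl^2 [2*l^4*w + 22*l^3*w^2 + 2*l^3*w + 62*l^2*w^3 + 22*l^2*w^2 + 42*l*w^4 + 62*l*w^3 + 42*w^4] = 4*w*(6*l^2 + 33*l*w + 3*l + 31*w^2 + 11*w)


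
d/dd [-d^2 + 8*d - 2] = 8 - 2*d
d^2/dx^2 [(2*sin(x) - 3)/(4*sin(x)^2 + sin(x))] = (-32*sin(x)^2 + 200*sin(x) + 100 - 285/sin(x) - 72/sin(x)^2 - 6/sin(x)^3)/(4*sin(x) + 1)^3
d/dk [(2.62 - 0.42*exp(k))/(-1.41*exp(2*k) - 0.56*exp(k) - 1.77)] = (-0.5922*exp(2*k) + 7.3884*exp(k) + 2.2106)*exp(k)/(1.9881*exp(4*k) + 1.5792*exp(3*k) + 5.305*exp(2*k) + 1.9824*exp(k) + 3.1329)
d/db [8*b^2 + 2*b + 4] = 16*b + 2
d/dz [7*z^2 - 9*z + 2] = 14*z - 9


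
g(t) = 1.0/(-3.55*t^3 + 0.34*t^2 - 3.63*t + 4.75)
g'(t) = 1.0*(10.65*t^2 - 0.68*t + 3.63)/(-3.55*t^3 + 0.34*t^2 - 3.63*t + 4.75)^2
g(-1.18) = 0.07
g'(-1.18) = 0.08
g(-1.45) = 0.05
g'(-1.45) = 0.06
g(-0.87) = 0.10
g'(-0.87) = 0.11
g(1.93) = -0.04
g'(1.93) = 0.06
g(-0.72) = 0.11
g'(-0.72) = 0.12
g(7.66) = -0.00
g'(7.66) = 0.00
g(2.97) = -0.01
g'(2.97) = 0.01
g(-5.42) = 0.00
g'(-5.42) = 0.00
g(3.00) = -0.01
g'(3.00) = 0.01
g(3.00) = -0.01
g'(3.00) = 0.01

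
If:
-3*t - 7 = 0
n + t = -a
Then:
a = 7/3 - n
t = -7/3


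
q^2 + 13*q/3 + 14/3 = (q + 2)*(q + 7/3)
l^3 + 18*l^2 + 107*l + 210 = (l + 5)*(l + 6)*(l + 7)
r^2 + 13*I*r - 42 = (r + 6*I)*(r + 7*I)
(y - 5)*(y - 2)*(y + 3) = y^3 - 4*y^2 - 11*y + 30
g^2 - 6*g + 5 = (g - 5)*(g - 1)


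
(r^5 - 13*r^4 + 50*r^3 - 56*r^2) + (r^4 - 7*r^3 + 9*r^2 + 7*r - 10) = r^5 - 12*r^4 + 43*r^3 - 47*r^2 + 7*r - 10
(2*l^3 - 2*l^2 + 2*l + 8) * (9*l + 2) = 18*l^4 - 14*l^3 + 14*l^2 + 76*l + 16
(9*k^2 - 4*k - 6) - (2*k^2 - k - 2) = 7*k^2 - 3*k - 4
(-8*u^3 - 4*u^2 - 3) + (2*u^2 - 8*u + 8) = -8*u^3 - 2*u^2 - 8*u + 5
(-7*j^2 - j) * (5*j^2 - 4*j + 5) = -35*j^4 + 23*j^3 - 31*j^2 - 5*j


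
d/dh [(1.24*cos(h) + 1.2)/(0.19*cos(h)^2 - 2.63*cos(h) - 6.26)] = (0.2356*cos(h)^2 + 0.456*cos(h) + 4.6064)*sin(h)/(0.0361*cos(h)^4 - 0.9994*cos(h)^3 + 4.5381*cos(h)^2 + 32.9276*cos(h) + 39.1876)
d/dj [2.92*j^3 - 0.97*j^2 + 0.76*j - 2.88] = 8.76*j^2 - 1.94*j + 0.76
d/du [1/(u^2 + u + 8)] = (-2*u - 1)/(u^2 + u + 8)^2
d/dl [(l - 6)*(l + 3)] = 2*l - 3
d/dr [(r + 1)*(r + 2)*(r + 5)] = 3*r^2 + 16*r + 17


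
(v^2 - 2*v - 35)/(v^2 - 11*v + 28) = (v + 5)/(v - 4)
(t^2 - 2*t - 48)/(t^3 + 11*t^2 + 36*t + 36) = (t - 8)/(t^2 + 5*t + 6)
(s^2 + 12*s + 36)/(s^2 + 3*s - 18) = (s + 6)/(s - 3)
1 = 1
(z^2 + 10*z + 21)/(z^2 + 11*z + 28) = (z + 3)/(z + 4)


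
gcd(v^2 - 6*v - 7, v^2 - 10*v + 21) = v - 7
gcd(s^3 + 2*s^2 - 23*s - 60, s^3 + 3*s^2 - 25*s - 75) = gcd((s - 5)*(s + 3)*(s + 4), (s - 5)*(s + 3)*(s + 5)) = s^2 - 2*s - 15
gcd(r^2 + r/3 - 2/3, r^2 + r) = r + 1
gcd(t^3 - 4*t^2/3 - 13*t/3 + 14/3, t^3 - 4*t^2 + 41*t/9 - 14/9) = t^2 - 10*t/3 + 7/3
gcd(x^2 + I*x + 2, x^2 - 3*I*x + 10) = x + 2*I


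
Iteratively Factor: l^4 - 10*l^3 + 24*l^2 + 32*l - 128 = (l - 4)*(l^3 - 6*l^2 + 32) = (l - 4)*(l + 2)*(l^2 - 8*l + 16) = (l - 4)^2*(l + 2)*(l - 4)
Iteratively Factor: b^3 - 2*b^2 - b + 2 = (b - 1)*(b^2 - b - 2) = (b - 2)*(b - 1)*(b + 1)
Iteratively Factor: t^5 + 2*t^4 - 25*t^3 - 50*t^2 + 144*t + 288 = (t - 3)*(t^4 + 5*t^3 - 10*t^2 - 80*t - 96) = (t - 4)*(t - 3)*(t^3 + 9*t^2 + 26*t + 24) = (t - 4)*(t - 3)*(t + 3)*(t^2 + 6*t + 8) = (t - 4)*(t - 3)*(t + 3)*(t + 4)*(t + 2)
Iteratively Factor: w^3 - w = (w - 1)*(w^2 + w) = w*(w - 1)*(w + 1)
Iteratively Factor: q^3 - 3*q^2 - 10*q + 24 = (q - 2)*(q^2 - q - 12) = (q - 4)*(q - 2)*(q + 3)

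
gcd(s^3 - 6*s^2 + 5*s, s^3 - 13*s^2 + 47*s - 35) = s^2 - 6*s + 5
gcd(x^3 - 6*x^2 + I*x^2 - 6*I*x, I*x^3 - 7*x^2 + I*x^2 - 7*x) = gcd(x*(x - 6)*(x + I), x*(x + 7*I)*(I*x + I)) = x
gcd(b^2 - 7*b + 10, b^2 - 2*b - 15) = b - 5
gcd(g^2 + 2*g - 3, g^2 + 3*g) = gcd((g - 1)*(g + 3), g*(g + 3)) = g + 3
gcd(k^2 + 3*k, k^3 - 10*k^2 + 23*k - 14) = 1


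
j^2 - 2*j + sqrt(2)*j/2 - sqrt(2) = (j - 2)*(j + sqrt(2)/2)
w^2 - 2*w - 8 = (w - 4)*(w + 2)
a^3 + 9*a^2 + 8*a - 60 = (a - 2)*(a + 5)*(a + 6)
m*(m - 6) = m^2 - 6*m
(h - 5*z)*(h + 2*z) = h^2 - 3*h*z - 10*z^2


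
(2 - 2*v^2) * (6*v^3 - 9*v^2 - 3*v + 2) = -12*v^5 + 18*v^4 + 18*v^3 - 22*v^2 - 6*v + 4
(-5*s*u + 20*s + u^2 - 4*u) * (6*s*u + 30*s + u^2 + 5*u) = -30*s^2*u^2 - 30*s^2*u + 600*s^2 + s*u^3 + s*u^2 - 20*s*u + u^4 + u^3 - 20*u^2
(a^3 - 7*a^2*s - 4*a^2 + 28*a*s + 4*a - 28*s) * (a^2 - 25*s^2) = a^5 - 7*a^4*s - 4*a^4 - 25*a^3*s^2 + 28*a^3*s + 4*a^3 + 175*a^2*s^3 + 100*a^2*s^2 - 28*a^2*s - 700*a*s^3 - 100*a*s^2 + 700*s^3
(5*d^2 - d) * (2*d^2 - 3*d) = 10*d^4 - 17*d^3 + 3*d^2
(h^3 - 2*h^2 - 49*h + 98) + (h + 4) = h^3 - 2*h^2 - 48*h + 102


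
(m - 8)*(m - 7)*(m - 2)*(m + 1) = m^4 - 16*m^3 + 69*m^2 - 26*m - 112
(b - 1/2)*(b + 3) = b^2 + 5*b/2 - 3/2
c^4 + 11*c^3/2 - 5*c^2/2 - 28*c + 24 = (c - 3/2)*(c - 1)*(c + 4)^2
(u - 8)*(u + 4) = u^2 - 4*u - 32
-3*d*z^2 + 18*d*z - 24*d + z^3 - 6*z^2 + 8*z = (-3*d + z)*(z - 4)*(z - 2)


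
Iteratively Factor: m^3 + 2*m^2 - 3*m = (m + 3)*(m^2 - m) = (m - 1)*(m + 3)*(m)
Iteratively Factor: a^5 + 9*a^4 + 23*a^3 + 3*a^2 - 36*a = (a + 3)*(a^4 + 6*a^3 + 5*a^2 - 12*a) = a*(a + 3)*(a^3 + 6*a^2 + 5*a - 12) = a*(a - 1)*(a + 3)*(a^2 + 7*a + 12) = a*(a - 1)*(a + 3)^2*(a + 4)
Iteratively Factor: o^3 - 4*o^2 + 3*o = (o - 1)*(o^2 - 3*o) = o*(o - 1)*(o - 3)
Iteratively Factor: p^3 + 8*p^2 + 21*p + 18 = (p + 3)*(p^2 + 5*p + 6) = (p + 2)*(p + 3)*(p + 3)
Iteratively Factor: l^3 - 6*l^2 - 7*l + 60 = (l - 4)*(l^2 - 2*l - 15) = (l - 5)*(l - 4)*(l + 3)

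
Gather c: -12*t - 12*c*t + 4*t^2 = -12*c*t + 4*t^2 - 12*t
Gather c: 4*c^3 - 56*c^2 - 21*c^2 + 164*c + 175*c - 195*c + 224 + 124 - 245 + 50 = 4*c^3 - 77*c^2 + 144*c + 153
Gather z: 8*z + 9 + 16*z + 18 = 24*z + 27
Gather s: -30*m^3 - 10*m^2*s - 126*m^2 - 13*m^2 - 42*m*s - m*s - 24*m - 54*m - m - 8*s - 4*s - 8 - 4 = -30*m^3 - 139*m^2 - 79*m + s*(-10*m^2 - 43*m - 12) - 12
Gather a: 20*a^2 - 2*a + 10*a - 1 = 20*a^2 + 8*a - 1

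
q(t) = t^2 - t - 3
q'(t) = 2*t - 1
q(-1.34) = 0.14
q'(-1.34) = -3.68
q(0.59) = -3.24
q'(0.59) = 0.18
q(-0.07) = -2.93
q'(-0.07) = -1.14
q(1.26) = -2.67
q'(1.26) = 1.52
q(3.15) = 3.77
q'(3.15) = 5.30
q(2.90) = 2.51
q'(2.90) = 4.80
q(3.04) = 3.20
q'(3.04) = 5.08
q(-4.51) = 21.85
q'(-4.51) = -10.02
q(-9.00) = 87.00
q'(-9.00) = -19.00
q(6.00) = 27.00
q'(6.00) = 11.00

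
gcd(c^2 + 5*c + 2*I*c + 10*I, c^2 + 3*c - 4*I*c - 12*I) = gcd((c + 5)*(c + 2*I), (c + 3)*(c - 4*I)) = 1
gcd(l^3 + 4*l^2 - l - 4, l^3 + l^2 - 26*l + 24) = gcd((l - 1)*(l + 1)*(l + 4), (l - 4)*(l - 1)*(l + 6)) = l - 1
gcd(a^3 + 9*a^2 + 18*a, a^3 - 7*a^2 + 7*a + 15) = 1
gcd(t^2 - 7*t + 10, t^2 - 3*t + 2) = t - 2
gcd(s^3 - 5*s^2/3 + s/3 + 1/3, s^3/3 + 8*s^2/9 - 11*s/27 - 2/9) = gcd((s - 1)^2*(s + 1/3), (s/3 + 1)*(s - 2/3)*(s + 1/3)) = s + 1/3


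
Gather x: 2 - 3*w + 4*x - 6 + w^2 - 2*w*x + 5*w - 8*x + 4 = w^2 + 2*w + x*(-2*w - 4)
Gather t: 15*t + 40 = 15*t + 40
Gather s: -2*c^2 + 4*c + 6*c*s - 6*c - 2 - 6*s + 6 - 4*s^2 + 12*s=-2*c^2 - 2*c - 4*s^2 + s*(6*c + 6) + 4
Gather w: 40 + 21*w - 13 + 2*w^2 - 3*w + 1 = 2*w^2 + 18*w + 28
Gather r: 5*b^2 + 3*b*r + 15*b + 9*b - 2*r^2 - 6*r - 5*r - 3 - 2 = 5*b^2 + 24*b - 2*r^2 + r*(3*b - 11) - 5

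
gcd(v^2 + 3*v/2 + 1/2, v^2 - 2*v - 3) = v + 1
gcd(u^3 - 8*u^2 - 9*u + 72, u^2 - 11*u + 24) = u^2 - 11*u + 24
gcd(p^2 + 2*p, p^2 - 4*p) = p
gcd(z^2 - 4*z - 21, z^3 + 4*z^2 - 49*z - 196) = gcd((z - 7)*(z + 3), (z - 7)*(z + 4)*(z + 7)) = z - 7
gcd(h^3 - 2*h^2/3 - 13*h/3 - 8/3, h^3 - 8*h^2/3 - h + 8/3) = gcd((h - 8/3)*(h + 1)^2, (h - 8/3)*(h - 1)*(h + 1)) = h^2 - 5*h/3 - 8/3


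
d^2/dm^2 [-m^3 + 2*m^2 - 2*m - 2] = 4 - 6*m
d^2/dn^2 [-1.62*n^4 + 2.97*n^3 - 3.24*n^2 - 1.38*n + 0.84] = -19.44*n^2 + 17.82*n - 6.48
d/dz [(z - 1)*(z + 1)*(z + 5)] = 3*z^2 + 10*z - 1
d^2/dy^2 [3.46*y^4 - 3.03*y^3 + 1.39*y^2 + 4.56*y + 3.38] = 41.52*y^2 - 18.18*y + 2.78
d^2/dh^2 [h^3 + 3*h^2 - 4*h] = 6*h + 6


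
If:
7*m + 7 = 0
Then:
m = -1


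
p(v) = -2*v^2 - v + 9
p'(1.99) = -8.96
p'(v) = -4*v - 1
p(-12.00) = -267.00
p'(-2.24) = 7.96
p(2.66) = -7.81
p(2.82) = -9.72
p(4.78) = -41.48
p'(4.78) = -20.12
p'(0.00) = -1.00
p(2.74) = -8.76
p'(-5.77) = 22.08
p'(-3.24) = 11.96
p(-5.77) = -51.82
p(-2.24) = 1.20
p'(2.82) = -12.28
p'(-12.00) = 47.00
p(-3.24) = -8.76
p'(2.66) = -11.64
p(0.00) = 9.00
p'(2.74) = -11.96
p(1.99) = -0.91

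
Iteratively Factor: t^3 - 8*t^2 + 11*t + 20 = (t - 5)*(t^2 - 3*t - 4) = (t - 5)*(t + 1)*(t - 4)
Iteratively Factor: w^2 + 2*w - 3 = (w - 1)*(w + 3)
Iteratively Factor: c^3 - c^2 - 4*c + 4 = (c - 2)*(c^2 + c - 2) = (c - 2)*(c + 2)*(c - 1)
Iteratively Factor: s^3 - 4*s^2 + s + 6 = (s + 1)*(s^2 - 5*s + 6) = (s - 3)*(s + 1)*(s - 2)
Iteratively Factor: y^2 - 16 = (y - 4)*(y + 4)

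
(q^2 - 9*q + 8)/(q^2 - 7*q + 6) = (q - 8)/(q - 6)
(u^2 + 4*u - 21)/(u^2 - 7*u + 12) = (u + 7)/(u - 4)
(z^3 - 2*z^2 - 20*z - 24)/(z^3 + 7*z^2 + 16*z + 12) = (z - 6)/(z + 3)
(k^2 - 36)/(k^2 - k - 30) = (k + 6)/(k + 5)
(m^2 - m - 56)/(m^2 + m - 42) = (m - 8)/(m - 6)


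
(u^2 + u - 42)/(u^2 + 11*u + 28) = (u - 6)/(u + 4)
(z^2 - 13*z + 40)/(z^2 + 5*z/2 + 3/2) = 2*(z^2 - 13*z + 40)/(2*z^2 + 5*z + 3)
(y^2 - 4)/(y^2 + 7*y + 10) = (y - 2)/(y + 5)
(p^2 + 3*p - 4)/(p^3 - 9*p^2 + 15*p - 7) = (p + 4)/(p^2 - 8*p + 7)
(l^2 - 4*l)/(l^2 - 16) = l/(l + 4)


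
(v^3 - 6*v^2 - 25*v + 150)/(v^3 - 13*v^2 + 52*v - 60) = (v + 5)/(v - 2)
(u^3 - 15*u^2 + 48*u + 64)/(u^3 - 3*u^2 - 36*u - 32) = (u - 8)/(u + 4)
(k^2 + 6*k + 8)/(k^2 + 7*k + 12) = (k + 2)/(k + 3)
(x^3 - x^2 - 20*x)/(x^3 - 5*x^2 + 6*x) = (x^2 - x - 20)/(x^2 - 5*x + 6)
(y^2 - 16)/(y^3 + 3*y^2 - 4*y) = (y - 4)/(y*(y - 1))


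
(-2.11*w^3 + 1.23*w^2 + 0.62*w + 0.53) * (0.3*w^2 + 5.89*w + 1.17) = -0.633*w^5 - 12.0589*w^4 + 4.962*w^3 + 5.2499*w^2 + 3.8471*w + 0.6201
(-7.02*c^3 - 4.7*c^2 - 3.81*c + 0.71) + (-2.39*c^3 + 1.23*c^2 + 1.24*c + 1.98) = -9.41*c^3 - 3.47*c^2 - 2.57*c + 2.69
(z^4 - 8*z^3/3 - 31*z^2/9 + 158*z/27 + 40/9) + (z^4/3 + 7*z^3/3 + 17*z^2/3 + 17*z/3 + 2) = 4*z^4/3 - z^3/3 + 20*z^2/9 + 311*z/27 + 58/9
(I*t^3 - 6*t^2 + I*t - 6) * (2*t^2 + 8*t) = 2*I*t^5 - 12*t^4 + 8*I*t^4 - 48*t^3 + 2*I*t^3 - 12*t^2 + 8*I*t^2 - 48*t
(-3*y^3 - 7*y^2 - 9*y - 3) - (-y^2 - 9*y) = -3*y^3 - 6*y^2 - 3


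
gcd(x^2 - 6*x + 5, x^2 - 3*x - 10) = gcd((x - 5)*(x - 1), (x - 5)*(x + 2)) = x - 5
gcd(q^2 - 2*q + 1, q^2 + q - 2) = q - 1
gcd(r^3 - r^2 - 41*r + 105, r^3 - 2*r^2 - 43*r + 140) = r^2 + 2*r - 35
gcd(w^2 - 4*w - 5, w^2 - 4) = 1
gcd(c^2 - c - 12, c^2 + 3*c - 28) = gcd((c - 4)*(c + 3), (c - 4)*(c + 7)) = c - 4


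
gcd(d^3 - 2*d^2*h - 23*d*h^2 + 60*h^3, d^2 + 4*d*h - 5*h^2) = d + 5*h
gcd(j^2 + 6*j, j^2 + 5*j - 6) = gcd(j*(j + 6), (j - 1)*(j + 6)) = j + 6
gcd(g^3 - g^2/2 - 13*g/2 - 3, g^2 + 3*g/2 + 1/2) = g + 1/2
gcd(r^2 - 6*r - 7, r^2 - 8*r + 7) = r - 7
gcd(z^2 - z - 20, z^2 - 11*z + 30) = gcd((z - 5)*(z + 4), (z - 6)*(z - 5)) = z - 5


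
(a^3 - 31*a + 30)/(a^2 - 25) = (a^2 + 5*a - 6)/(a + 5)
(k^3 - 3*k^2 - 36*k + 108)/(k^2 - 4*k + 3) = (k^2 - 36)/(k - 1)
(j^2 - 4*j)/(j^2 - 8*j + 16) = j/(j - 4)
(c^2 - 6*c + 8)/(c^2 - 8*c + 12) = (c - 4)/(c - 6)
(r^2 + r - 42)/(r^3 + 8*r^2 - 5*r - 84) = (r - 6)/(r^2 + r - 12)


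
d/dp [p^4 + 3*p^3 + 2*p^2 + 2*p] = 4*p^3 + 9*p^2 + 4*p + 2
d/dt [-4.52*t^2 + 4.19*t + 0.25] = 4.19 - 9.04*t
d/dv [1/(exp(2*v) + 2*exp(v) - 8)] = -2*(exp(v) + 1)*exp(v)/(exp(2*v) + 2*exp(v) - 8)^2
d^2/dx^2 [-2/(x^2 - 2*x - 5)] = 4*(-x^2 + 2*x + 4*(x - 1)^2 + 5)/(-x^2 + 2*x + 5)^3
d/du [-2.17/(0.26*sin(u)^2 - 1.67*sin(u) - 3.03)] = (1.1284*sin(u) - 3.6239)*cos(u)/(-0.26*sin(u)^2 + 1.67*sin(u) + 3.03)^2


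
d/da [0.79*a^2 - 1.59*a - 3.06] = 1.58*a - 1.59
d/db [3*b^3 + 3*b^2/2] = 3*b*(3*b + 1)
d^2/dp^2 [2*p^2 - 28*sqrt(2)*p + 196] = 4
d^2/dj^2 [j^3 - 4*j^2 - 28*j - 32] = 6*j - 8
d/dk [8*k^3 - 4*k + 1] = 24*k^2 - 4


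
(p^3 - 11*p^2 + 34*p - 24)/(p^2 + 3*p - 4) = (p^2 - 10*p + 24)/(p + 4)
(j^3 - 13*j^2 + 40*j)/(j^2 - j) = (j^2 - 13*j + 40)/(j - 1)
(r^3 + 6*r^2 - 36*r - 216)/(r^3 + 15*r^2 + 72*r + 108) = (r - 6)/(r + 3)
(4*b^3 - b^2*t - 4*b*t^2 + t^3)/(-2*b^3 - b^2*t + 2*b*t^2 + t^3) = (-4*b + t)/(2*b + t)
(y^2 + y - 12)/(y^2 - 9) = (y + 4)/(y + 3)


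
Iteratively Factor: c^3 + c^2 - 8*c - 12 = (c - 3)*(c^2 + 4*c + 4) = (c - 3)*(c + 2)*(c + 2)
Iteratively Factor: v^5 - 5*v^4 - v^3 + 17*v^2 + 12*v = (v - 4)*(v^4 - v^3 - 5*v^2 - 3*v) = (v - 4)*(v + 1)*(v^3 - 2*v^2 - 3*v) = v*(v - 4)*(v + 1)*(v^2 - 2*v - 3) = v*(v - 4)*(v + 1)^2*(v - 3)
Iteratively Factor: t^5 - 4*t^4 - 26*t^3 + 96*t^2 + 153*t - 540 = (t - 3)*(t^4 - t^3 - 29*t^2 + 9*t + 180) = (t - 3)^2*(t^3 + 2*t^2 - 23*t - 60) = (t - 3)^2*(t + 4)*(t^2 - 2*t - 15) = (t - 3)^2*(t + 3)*(t + 4)*(t - 5)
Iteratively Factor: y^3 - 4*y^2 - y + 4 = (y + 1)*(y^2 - 5*y + 4) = (y - 4)*(y + 1)*(y - 1)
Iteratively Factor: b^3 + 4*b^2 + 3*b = (b)*(b^2 + 4*b + 3) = b*(b + 3)*(b + 1)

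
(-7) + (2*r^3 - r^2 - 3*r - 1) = 2*r^3 - r^2 - 3*r - 8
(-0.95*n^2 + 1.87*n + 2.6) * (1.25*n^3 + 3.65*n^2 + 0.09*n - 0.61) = -1.1875*n^5 - 1.13*n^4 + 9.99*n^3 + 10.2378*n^2 - 0.9067*n - 1.586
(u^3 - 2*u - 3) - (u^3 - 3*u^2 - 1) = 3*u^2 - 2*u - 2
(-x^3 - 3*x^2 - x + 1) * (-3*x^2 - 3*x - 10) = 3*x^5 + 12*x^4 + 22*x^3 + 30*x^2 + 7*x - 10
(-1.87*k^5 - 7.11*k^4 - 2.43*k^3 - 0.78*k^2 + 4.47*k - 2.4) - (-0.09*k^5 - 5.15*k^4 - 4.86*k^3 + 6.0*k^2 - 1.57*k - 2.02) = -1.78*k^5 - 1.96*k^4 + 2.43*k^3 - 6.78*k^2 + 6.04*k - 0.38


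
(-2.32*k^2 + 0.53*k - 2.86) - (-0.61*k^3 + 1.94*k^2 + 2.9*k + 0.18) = 0.61*k^3 - 4.26*k^2 - 2.37*k - 3.04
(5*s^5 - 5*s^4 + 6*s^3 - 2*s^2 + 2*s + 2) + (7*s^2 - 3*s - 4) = 5*s^5 - 5*s^4 + 6*s^3 + 5*s^2 - s - 2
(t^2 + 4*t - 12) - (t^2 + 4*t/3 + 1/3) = 8*t/3 - 37/3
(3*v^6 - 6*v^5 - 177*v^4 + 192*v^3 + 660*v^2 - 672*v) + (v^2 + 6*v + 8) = 3*v^6 - 6*v^5 - 177*v^4 + 192*v^3 + 661*v^2 - 666*v + 8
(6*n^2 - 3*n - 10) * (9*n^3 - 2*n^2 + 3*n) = 54*n^5 - 39*n^4 - 66*n^3 + 11*n^2 - 30*n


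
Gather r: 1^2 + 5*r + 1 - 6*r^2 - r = -6*r^2 + 4*r + 2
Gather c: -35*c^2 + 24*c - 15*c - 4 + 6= -35*c^2 + 9*c + 2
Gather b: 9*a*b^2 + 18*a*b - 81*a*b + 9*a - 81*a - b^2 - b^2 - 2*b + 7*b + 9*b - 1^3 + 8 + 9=-72*a + b^2*(9*a - 2) + b*(14 - 63*a) + 16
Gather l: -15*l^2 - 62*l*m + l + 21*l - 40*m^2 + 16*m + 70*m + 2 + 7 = -15*l^2 + l*(22 - 62*m) - 40*m^2 + 86*m + 9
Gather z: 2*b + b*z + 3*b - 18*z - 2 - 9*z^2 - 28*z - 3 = 5*b - 9*z^2 + z*(b - 46) - 5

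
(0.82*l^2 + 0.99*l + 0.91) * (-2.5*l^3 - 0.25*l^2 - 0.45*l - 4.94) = -2.05*l^5 - 2.68*l^4 - 2.8915*l^3 - 4.7238*l^2 - 5.3001*l - 4.4954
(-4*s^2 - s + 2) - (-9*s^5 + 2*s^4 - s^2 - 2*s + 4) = 9*s^5 - 2*s^4 - 3*s^2 + s - 2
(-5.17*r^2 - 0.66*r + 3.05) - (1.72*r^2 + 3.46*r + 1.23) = -6.89*r^2 - 4.12*r + 1.82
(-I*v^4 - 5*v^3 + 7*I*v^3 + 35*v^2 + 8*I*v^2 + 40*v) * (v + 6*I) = -I*v^5 + v^4 + 7*I*v^4 - 7*v^3 - 22*I*v^3 - 8*v^2 + 210*I*v^2 + 240*I*v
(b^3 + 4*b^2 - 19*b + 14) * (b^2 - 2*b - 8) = b^5 + 2*b^4 - 35*b^3 + 20*b^2 + 124*b - 112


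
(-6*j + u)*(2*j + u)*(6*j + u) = -72*j^3 - 36*j^2*u + 2*j*u^2 + u^3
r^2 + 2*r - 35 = (r - 5)*(r + 7)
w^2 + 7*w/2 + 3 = (w + 3/2)*(w + 2)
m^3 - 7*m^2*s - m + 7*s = (m - 1)*(m + 1)*(m - 7*s)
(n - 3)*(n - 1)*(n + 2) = n^3 - 2*n^2 - 5*n + 6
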